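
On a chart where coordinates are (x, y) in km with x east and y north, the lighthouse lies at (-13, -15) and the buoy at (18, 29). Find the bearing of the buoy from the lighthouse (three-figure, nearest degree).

Δeast = 18 − -13 = 31.00; Δnorth = 29 − -15 = 44.00.
Bearing = atan2(Δeast, Δnorth) mod 360° = 35.17° ≈ 035°.

035°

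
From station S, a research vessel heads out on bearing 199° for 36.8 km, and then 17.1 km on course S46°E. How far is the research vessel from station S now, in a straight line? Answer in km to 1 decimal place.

46.7 km

Leg 1 (199°, 36.8 km): east 36.8 sin 199° = -11.98, north 36.8 cos 199° = -34.80
Leg 2 (S46°E, 17.1 km): east 17.1 sin 134° = 12.30, north 17.1 cos 134° = -11.88
Net: 0.32 east, -46.67 north. Distance = √((0.32)² + (-46.67)²) = 46.675 km.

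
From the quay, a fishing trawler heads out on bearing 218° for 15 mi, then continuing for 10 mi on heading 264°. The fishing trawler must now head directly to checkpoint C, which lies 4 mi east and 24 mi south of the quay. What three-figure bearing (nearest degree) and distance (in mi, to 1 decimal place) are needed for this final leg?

116°, 25.7 mi

Leg 1 (218°, 15 mi): east 15 sin 218° = -9.23, north 15 cos 218° = -11.82
Leg 2 (264°, 10 mi): east 10 sin 264° = -9.95, north 10 cos 264° = -1.05
Current position: (-19.18, -12.87). Target: (4, -24). Remaining: Δeast = 23.18, Δnorth = -11.13.
Bearing = atan2(23.18, -11.13) mod 360° = 115.66°; distance = √((23.18)² + (-11.13)²) = 25.716 mi.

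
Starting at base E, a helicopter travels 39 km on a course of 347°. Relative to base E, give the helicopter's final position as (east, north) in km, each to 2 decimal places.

Leg 1 (347°, 39 km): east 39 sin 347° = -8.77, north 39 cos 347° = 38.00
Summing: -8.77 km east, 38.00 km north → (-8.77, 38.00).

(-8.77, 38.00)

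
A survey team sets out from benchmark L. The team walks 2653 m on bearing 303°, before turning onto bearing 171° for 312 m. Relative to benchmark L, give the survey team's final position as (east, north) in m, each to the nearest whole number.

Leg 1 (303°, 2653 m): east 2653 sin 303° = -2224.99, north 2653 cos 303° = 1444.93
Leg 2 (171°, 312 m): east 312 sin 171° = 48.81, north 312 cos 171° = -308.16
Summing: -2176.19 m east, 1136.77 m north → (-2176, 1137).

(-2176, 1137)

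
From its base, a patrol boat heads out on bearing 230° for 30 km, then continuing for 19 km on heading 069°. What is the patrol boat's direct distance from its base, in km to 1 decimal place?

Leg 1 (230°, 30 km): east 30 sin 230° = -22.98, north 30 cos 230° = -19.28
Leg 2 (069°, 19 km): east 19 sin 69° = 17.74, north 19 cos 69° = 6.81
Net: -5.24 east, -12.47 north. Distance = √((-5.24)² + (-12.47)²) = 13.532 km.

13.5 km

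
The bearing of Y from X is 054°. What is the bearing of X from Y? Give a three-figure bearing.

234°

Back-bearing = 054° + 180° = 234°.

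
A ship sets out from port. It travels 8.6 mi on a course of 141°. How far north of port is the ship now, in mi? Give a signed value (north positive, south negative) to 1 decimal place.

-6.7 mi

Leg 1 (141°, 8.6 mi): east 8.6 sin 141° = 5.41, north 8.6 cos 141° = -6.68
Net north component: -6.68 mi.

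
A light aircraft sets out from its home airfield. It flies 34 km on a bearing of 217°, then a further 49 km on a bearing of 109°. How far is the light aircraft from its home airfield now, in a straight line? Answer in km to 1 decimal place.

Leg 1 (217°, 34 km): east 34 sin 217° = -20.46, north 34 cos 217° = -27.15
Leg 2 (109°, 49 km): east 49 sin 109° = 46.33, north 49 cos 109° = -15.95
Net: 25.87 east, -43.11 north. Distance = √((25.87)² + (-43.11)²) = 50.273 km.

50.3 km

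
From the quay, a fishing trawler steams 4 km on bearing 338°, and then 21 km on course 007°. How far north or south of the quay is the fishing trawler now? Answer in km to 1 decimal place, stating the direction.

Leg 1 (338°, 4 km): east 4 sin 338° = -1.50, north 4 cos 338° = 3.71
Leg 2 (007°, 21 km): east 21 sin 7° = 2.56, north 21 cos 7° = 20.84
Net north component: 24.55 km.

24.6 km north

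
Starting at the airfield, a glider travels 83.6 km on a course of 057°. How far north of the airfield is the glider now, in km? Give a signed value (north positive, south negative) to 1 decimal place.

Leg 1 (057°, 83.6 km): east 83.6 sin 57° = 70.11, north 83.6 cos 57° = 45.53
Net north component: 45.53 km.

45.5 km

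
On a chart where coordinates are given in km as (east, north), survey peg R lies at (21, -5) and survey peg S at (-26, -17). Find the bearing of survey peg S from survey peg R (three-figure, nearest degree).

Δeast = -26 − 21 = -47.00; Δnorth = -17 − -5 = -12.00.
Bearing = atan2(Δeast, Δnorth) mod 360° = 255.68° ≈ 256°.

256°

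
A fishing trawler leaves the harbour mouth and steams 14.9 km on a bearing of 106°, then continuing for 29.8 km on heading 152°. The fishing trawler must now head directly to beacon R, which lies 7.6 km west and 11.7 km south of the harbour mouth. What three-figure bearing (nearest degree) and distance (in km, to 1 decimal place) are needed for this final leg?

Leg 1 (106°, 14.9 km): east 14.9 sin 106° = 14.32, north 14.9 cos 106° = -4.11
Leg 2 (152°, 29.8 km): east 29.8 sin 152° = 13.99, north 29.8 cos 152° = -26.31
Current position: (28.31, -30.42). Target: (-7.6, -11.7). Remaining: Δeast = -35.91, Δnorth = 18.72.
Bearing = atan2(-35.91, 18.72) mod 360° = 297.53°; distance = √((-35.91)² + (18.72)²) = 40.499 km.

298°, 40.5 km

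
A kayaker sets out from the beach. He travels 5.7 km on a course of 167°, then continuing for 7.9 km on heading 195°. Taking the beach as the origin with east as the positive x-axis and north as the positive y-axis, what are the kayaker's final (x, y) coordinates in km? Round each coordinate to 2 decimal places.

Leg 1 (167°, 5.7 km): east 5.7 sin 167° = 1.28, north 5.7 cos 167° = -5.55
Leg 2 (195°, 7.9 km): east 7.9 sin 195° = -2.04, north 7.9 cos 195° = -7.63
Summing: -0.76 km east, -13.18 km north → (-0.76, -13.18).

(-0.76, -13.18)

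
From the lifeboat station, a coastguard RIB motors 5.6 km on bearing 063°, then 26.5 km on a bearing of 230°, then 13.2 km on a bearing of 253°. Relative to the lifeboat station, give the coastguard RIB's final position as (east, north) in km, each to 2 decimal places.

(-27.93, -18.35)

Leg 1 (063°, 5.6 km): east 5.6 sin 63° = 4.99, north 5.6 cos 63° = 2.54
Leg 2 (230°, 26.5 km): east 26.5 sin 230° = -20.30, north 26.5 cos 230° = -17.03
Leg 3 (253°, 13.2 km): east 13.2 sin 253° = -12.62, north 13.2 cos 253° = -3.86
Summing: -27.93 km east, -18.35 km north → (-27.93, -18.35).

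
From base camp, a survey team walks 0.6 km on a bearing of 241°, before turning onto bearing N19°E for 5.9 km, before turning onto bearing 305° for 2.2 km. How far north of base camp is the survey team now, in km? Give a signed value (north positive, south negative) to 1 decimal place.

Leg 1 (241°, 0.6 km): east 0.6 sin 241° = -0.52, north 0.6 cos 241° = -0.29
Leg 2 (N19°E, 5.9 km): east 5.9 sin 19° = 1.92, north 5.9 cos 19° = 5.58
Leg 3 (305°, 2.2 km): east 2.2 sin 305° = -1.80, north 2.2 cos 305° = 1.26
Net north component: 6.55 km.

6.5 km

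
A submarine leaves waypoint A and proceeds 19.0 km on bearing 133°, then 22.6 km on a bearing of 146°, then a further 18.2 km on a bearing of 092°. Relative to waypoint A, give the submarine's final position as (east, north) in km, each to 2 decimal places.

(44.72, -32.33)

Leg 1 (133°, 19.0 km): east 19.0 sin 133° = 13.90, north 19.0 cos 133° = -12.96
Leg 2 (146°, 22.6 km): east 22.6 sin 146° = 12.64, north 22.6 cos 146° = -18.74
Leg 3 (092°, 18.2 km): east 18.2 sin 92° = 18.19, north 18.2 cos 92° = -0.64
Summing: 44.72 km east, -32.33 km north → (44.72, -32.33).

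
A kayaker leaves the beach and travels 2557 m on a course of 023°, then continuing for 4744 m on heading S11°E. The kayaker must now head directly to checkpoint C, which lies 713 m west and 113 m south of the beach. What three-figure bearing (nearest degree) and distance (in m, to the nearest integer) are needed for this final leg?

310°, 3413 m

Leg 1 (023°, 2557 m): east 2557 sin 23° = 999.10, north 2557 cos 23° = 2353.73
Leg 2 (S11°E, 4744 m): east 4744 sin 169° = 905.20, north 4744 cos 169° = -4656.84
Current position: (1904.30, -2303.11). Target: (-713, -113). Remaining: Δeast = -2617.30, Δnorth = 2190.11.
Bearing = atan2(-2617.30, 2190.11) mod 360° = 309.92°; distance = √((-2617.30)² + (2190.11)²) = 3412.744 m.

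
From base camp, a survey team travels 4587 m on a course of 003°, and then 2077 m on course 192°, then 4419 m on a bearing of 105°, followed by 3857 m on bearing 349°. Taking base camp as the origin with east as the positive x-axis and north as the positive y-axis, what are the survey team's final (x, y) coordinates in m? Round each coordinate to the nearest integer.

(3341, 5192)

Leg 1 (003°, 4587 m): east 4587 sin 3° = 240.07, north 4587 cos 3° = 4580.71
Leg 2 (192°, 2077 m): east 2077 sin 192° = -431.83, north 2077 cos 192° = -2031.61
Leg 3 (105°, 4419 m): east 4419 sin 105° = 4268.43, north 4419 cos 105° = -1143.72
Leg 4 (349°, 3857 m): east 3857 sin 349° = -735.95, north 3857 cos 349° = 3786.14
Summing: 3340.71 m east, 5191.52 m north → (3341, 5192).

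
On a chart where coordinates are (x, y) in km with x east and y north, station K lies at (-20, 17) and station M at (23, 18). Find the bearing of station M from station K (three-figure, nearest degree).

089°

Δeast = 23 − -20 = 43.00; Δnorth = 18 − 17 = 1.00.
Bearing = atan2(Δeast, Δnorth) mod 360° = 88.67° ≈ 089°.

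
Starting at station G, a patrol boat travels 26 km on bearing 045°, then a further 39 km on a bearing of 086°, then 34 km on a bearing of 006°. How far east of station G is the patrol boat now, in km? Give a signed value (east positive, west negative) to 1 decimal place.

60.8 km

Leg 1 (045°, 26 km): east 26 sin 45° = 18.38, north 26 cos 45° = 18.38
Leg 2 (086°, 39 km): east 39 sin 86° = 38.90, north 39 cos 86° = 2.72
Leg 3 (006°, 34 km): east 34 sin 6° = 3.55, north 34 cos 6° = 33.81
Net east component: 60.84 km.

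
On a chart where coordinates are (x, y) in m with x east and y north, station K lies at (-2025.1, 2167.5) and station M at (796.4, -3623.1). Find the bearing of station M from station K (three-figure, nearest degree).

154°

Δeast = 796.4 − -2025.1 = 2821.50; Δnorth = -3623.1 − 2167.5 = -5790.60.
Bearing = atan2(Δeast, Δnorth) mod 360° = 154.02° ≈ 154°.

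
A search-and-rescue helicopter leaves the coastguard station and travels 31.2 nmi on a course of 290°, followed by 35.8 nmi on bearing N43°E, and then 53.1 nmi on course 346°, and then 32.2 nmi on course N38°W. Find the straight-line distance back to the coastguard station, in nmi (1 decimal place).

Leg 1 (290°, 31.2 nmi): east 31.2 sin 290° = -29.32, north 31.2 cos 290° = 10.67
Leg 2 (N43°E, 35.8 nmi): east 35.8 sin 43° = 24.42, north 35.8 cos 43° = 26.18
Leg 3 (346°, 53.1 nmi): east 53.1 sin 346° = -12.85, north 53.1 cos 346° = 51.52
Leg 4 (N38°W, 32.2 nmi): east 32.2 sin 322° = -19.82, north 32.2 cos 322° = 25.37
Net: -37.57 east, 113.75 north. Distance = √((-37.57)² + (113.75)²) = 119.795 nmi.

119.8 nmi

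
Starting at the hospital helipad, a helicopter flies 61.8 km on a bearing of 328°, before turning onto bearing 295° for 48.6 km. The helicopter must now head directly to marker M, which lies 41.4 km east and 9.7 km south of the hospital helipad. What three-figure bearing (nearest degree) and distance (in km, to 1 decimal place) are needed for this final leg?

125°, 144.2 km

Leg 1 (328°, 61.8 km): east 61.8 sin 328° = -32.75, north 61.8 cos 328° = 52.41
Leg 2 (295°, 48.6 km): east 48.6 sin 295° = -44.05, north 48.6 cos 295° = 20.54
Current position: (-76.80, 72.95). Target: (41.4, -9.7). Remaining: Δeast = 118.20, Δnorth = -82.65.
Bearing = atan2(118.20, -82.65) mod 360° = 124.96°; distance = √((118.20)² + (-82.65)²) = 144.225 km.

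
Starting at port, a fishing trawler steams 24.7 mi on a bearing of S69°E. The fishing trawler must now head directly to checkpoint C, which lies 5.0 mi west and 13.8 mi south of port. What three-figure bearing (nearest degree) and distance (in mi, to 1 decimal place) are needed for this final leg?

260°, 28.5 mi

Leg 1 (S69°E, 24.7 mi): east 24.7 sin 111° = 23.06, north 24.7 cos 111° = -8.85
Current position: (23.06, -8.85). Target: (-5.0, -13.8). Remaining: Δeast = -28.06, Δnorth = -4.95.
Bearing = atan2(-28.06, -4.95) mod 360° = 260.00°; distance = √((-28.06)² + (-4.95)²) = 28.492 mi.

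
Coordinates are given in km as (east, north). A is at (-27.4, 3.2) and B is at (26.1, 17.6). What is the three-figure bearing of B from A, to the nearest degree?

075°

Δeast = 26.1 − -27.4 = 53.50; Δnorth = 17.6 − 3.2 = 14.40.
Bearing = atan2(Δeast, Δnorth) mod 360° = 74.94° ≈ 075°.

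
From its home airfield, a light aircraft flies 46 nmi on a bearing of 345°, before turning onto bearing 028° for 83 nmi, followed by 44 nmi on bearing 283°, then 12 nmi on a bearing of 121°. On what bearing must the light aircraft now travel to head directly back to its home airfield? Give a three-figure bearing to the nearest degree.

177°

Leg 1 (345°, 46 nmi): east 46 sin 345° = -11.91, north 46 cos 345° = 44.43
Leg 2 (028°, 83 nmi): east 83 sin 28° = 38.97, north 83 cos 28° = 73.28
Leg 3 (283°, 44 nmi): east 44 sin 283° = -42.87, north 44 cos 283° = 9.90
Leg 4 (121°, 12 nmi): east 12 sin 121° = 10.29, north 12 cos 121° = -6.18
Net displacement: -5.53 east, 121.43 north. Direction back to start is (5.53, -121.43): bearing = atan2(5.53, -121.43) mod 360° = 177.39° ≈ 177°.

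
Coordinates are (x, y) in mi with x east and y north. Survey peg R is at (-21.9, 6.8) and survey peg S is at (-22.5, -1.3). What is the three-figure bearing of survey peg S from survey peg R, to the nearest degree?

184°

Δeast = -22.5 − -21.9 = -0.60; Δnorth = -1.3 − 6.8 = -8.10.
Bearing = atan2(Δeast, Δnorth) mod 360° = 184.24° ≈ 184°.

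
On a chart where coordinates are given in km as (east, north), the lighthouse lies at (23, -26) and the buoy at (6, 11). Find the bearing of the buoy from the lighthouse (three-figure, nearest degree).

335°

Δeast = 6 − 23 = -17.00; Δnorth = 11 − -26 = 37.00.
Bearing = atan2(Δeast, Δnorth) mod 360° = 335.32° ≈ 335°.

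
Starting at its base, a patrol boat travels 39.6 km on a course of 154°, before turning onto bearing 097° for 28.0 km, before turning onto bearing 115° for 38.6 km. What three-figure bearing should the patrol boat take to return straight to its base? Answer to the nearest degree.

305°

Leg 1 (154°, 39.6 km): east 39.6 sin 154° = 17.36, north 39.6 cos 154° = -35.59
Leg 2 (097°, 28.0 km): east 28.0 sin 97° = 27.79, north 28.0 cos 97° = -3.41
Leg 3 (115°, 38.6 km): east 38.6 sin 115° = 34.98, north 38.6 cos 115° = -16.31
Net displacement: 80.13 east, -55.32 north. Direction back to start is (-80.13, 55.32): bearing = atan2(-80.13, 55.32) mod 360° = 304.62° ≈ 305°.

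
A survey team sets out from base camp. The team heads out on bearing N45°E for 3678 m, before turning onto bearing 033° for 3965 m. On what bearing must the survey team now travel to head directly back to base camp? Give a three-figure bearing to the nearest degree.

Leg 1 (N45°E, 3678 m): east 3678 sin 45° = 2600.74, north 3678 cos 45° = 2600.74
Leg 2 (033°, 3965 m): east 3965 sin 33° = 2159.49, north 3965 cos 33° = 3325.33
Net displacement: 4760.23 east, 5926.07 north. Direction back to start is (-4760.23, -5926.07): bearing = atan2(-4760.23, -5926.07) mod 360° = 218.77° ≈ 219°.

219°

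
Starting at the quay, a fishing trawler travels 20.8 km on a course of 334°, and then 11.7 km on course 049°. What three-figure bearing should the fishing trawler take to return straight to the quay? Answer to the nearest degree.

Leg 1 (334°, 20.8 km): east 20.8 sin 334° = -9.12, north 20.8 cos 334° = 18.69
Leg 2 (049°, 11.7 km): east 11.7 sin 49° = 8.83, north 11.7 cos 49° = 7.68
Net displacement: -0.29 east, 26.37 north. Direction back to start is (0.29, -26.37): bearing = atan2(0.29, -26.37) mod 360° = 179.37° ≈ 179°.

179°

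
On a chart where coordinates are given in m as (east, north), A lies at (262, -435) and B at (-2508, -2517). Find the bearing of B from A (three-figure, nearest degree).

Δeast = -2508 − 262 = -2770.00; Δnorth = -2517 − -435 = -2082.00.
Bearing = atan2(Δeast, Δnorth) mod 360° = 233.07° ≈ 233°.

233°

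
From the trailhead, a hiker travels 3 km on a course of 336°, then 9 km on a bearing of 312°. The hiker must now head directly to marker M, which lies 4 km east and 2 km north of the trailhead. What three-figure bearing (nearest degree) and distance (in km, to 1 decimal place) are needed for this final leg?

Leg 1 (336°, 3 km): east 3 sin 336° = -1.22, north 3 cos 336° = 2.74
Leg 2 (312°, 9 km): east 9 sin 312° = -6.69, north 9 cos 312° = 6.02
Current position: (-7.91, 8.76). Target: (4, 2). Remaining: Δeast = 11.91, Δnorth = -6.76.
Bearing = atan2(11.91, -6.76) mod 360° = 119.59°; distance = √((11.91)² + (-6.76)²) = 13.695 km.

120°, 13.7 km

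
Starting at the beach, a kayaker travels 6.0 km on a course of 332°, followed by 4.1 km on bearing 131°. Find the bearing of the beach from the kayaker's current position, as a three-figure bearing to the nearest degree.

186°

Leg 1 (332°, 6.0 km): east 6.0 sin 332° = -2.82, north 6.0 cos 332° = 5.30
Leg 2 (131°, 4.1 km): east 4.1 sin 131° = 3.09, north 4.1 cos 131° = -2.69
Net displacement: 0.28 east, 2.61 north. Direction back to start is (-0.28, -2.61): bearing = atan2(-0.28, -2.61) mod 360° = 186.07° ≈ 186°.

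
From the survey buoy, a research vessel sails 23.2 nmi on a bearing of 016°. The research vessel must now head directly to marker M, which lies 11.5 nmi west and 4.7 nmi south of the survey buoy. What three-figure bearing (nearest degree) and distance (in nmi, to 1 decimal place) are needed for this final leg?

214°, 32.4 nmi

Leg 1 (016°, 23.2 nmi): east 23.2 sin 16° = 6.39, north 23.2 cos 16° = 22.30
Current position: (6.39, 22.30). Target: (-11.5, -4.7). Remaining: Δeast = -17.89, Δnorth = -27.00.
Bearing = atan2(-17.89, -27.00) mod 360° = 213.53°; distance = √((-17.89)² + (-27.00)²) = 32.393 nmi.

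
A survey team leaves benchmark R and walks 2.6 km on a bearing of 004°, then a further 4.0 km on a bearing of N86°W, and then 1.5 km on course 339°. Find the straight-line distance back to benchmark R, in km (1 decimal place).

6.1 km

Leg 1 (004°, 2.6 km): east 2.6 sin 4° = 0.18, north 2.6 cos 4° = 2.59
Leg 2 (N86°W, 4.0 km): east 4.0 sin 274° = -3.99, north 4.0 cos 274° = 0.28
Leg 3 (339°, 1.5 km): east 1.5 sin 339° = -0.54, north 1.5 cos 339° = 1.40
Net: -4.35 east, 4.27 north. Distance = √((-4.35)² + (4.27)²) = 6.095 km.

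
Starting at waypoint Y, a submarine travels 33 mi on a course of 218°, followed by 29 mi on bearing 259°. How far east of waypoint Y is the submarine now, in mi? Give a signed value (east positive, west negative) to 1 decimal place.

-48.8 mi

Leg 1 (218°, 33 mi): east 33 sin 218° = -20.32, north 33 cos 218° = -26.00
Leg 2 (259°, 29 mi): east 29 sin 259° = -28.47, north 29 cos 259° = -5.53
Net east component: -48.78 mi.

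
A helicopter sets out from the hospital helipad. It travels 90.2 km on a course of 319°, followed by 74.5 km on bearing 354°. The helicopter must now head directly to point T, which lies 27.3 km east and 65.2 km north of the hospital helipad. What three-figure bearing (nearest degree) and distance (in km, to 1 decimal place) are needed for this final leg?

129°, 121.7 km

Leg 1 (319°, 90.2 km): east 90.2 sin 319° = -59.18, north 90.2 cos 319° = 68.07
Leg 2 (354°, 74.5 km): east 74.5 sin 354° = -7.79, north 74.5 cos 354° = 74.09
Current position: (-66.96, 142.17). Target: (27.3, 65.2). Remaining: Δeast = 94.26, Δnorth = -76.97.
Bearing = atan2(94.26, -76.97) mod 360° = 129.23°; distance = √((94.26)² + (-76.97)²) = 121.695 km.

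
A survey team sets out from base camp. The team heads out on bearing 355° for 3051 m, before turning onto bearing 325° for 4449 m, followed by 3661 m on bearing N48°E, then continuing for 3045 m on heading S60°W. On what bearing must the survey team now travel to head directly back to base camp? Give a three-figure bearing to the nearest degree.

Leg 1 (355°, 3051 m): east 3051 sin 355° = -265.91, north 3051 cos 355° = 3039.39
Leg 2 (325°, 4449 m): east 4449 sin 325° = -2551.84, north 4449 cos 325° = 3644.41
Leg 3 (N48°E, 3661 m): east 3661 sin 48° = 2720.65, north 3661 cos 48° = 2449.69
Leg 4 (S60°W, 3045 m): east 3045 sin 240° = -2637.05, north 3045 cos 240° = -1522.50
Net displacement: -2734.15 east, 7610.98 north. Direction back to start is (2734.15, -7610.98): bearing = atan2(2734.15, -7610.98) mod 360° = 160.24° ≈ 160°.

160°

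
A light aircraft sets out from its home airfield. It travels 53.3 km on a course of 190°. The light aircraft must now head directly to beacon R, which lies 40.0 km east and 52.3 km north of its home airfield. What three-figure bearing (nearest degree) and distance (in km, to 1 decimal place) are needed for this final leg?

025°, 115.8 km

Leg 1 (190°, 53.3 km): east 53.3 sin 190° = -9.26, north 53.3 cos 190° = -52.49
Current position: (-9.26, -52.49). Target: (40.0, 52.3). Remaining: Δeast = 49.26, Δnorth = 104.79.
Bearing = atan2(49.26, 104.79) mod 360° = 25.18°; distance = √((49.26)² + (104.79)²) = 115.789 km.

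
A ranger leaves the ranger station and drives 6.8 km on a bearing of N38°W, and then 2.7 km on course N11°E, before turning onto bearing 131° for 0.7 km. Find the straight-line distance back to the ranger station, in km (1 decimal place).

Leg 1 (N38°W, 6.8 km): east 6.8 sin 322° = -4.19, north 6.8 cos 322° = 5.36
Leg 2 (N11°E, 2.7 km): east 2.7 sin 11° = 0.52, north 2.7 cos 11° = 2.65
Leg 3 (131°, 0.7 km): east 0.7 sin 131° = 0.53, north 0.7 cos 131° = -0.46
Net: -3.14 east, 7.55 north. Distance = √((-3.14)² + (7.55)²) = 8.178 km.

8.2 km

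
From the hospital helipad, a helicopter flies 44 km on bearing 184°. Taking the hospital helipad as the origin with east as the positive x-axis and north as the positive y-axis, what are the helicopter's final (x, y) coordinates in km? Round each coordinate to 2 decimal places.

(-3.07, -43.89)

Leg 1 (184°, 44 km): east 44 sin 184° = -3.07, north 44 cos 184° = -43.89
Summing: -3.07 km east, -43.89 km north → (-3.07, -43.89).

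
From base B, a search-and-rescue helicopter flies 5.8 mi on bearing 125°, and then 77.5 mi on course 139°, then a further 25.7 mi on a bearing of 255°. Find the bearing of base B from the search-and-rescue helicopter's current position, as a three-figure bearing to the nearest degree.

336°

Leg 1 (125°, 5.8 mi): east 5.8 sin 125° = 4.75, north 5.8 cos 125° = -3.33
Leg 2 (139°, 77.5 mi): east 77.5 sin 139° = 50.84, north 77.5 cos 139° = -58.49
Leg 3 (255°, 25.7 mi): east 25.7 sin 255° = -24.82, north 25.7 cos 255° = -6.65
Net displacement: 30.77 east, -68.47 north. Direction back to start is (-30.77, 68.47): bearing = atan2(-30.77, 68.47) mod 360° = 335.80° ≈ 336°.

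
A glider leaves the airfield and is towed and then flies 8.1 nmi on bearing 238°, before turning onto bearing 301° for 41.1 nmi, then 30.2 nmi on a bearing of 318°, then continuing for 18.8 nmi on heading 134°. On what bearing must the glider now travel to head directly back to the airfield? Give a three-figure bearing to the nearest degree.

Leg 1 (238°, 8.1 nmi): east 8.1 sin 238° = -6.87, north 8.1 cos 238° = -4.29
Leg 2 (301°, 41.1 nmi): east 41.1 sin 301° = -35.23, north 41.1 cos 301° = 21.17
Leg 3 (318°, 30.2 nmi): east 30.2 sin 318° = -20.21, north 30.2 cos 318° = 22.44
Leg 4 (134°, 18.8 nmi): east 18.8 sin 134° = 13.52, north 18.8 cos 134° = -13.06
Net displacement: -48.78 east, 26.26 north. Direction back to start is (48.78, -26.26): bearing = atan2(48.78, -26.26) mod 360° = 118.29° ≈ 118°.

118°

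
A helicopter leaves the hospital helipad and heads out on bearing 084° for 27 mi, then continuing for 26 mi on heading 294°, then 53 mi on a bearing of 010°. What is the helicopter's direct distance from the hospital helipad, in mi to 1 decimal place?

66.7 mi

Leg 1 (084°, 27 mi): east 27 sin 84° = 26.85, north 27 cos 84° = 2.82
Leg 2 (294°, 26 mi): east 26 sin 294° = -23.75, north 26 cos 294° = 10.58
Leg 3 (010°, 53 mi): east 53 sin 10° = 9.20, north 53 cos 10° = 52.19
Net: 12.30 east, 65.59 north. Distance = √((12.30)² + (65.59)²) = 66.736 mi.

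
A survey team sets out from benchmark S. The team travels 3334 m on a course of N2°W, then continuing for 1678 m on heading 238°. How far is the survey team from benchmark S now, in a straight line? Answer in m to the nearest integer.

Leg 1 (N2°W, 3334 m): east 3334 sin 358° = -116.35, north 3334 cos 358° = 3331.97
Leg 2 (238°, 1678 m): east 1678 sin 238° = -1423.02, north 1678 cos 238° = -889.20
Net: -1539.38 east, 2442.76 north. Distance = √((-1539.38)² + (2442.76)²) = 2887.350 m.

2887 m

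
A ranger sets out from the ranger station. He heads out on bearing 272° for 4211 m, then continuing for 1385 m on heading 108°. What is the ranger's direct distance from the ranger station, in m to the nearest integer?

Leg 1 (272°, 4211 m): east 4211 sin 272° = -4208.43, north 4211 cos 272° = 146.96
Leg 2 (108°, 1385 m): east 1385 sin 108° = 1317.21, north 1385 cos 108° = -427.99
Net: -2891.22 east, -281.03 north. Distance = √((-2891.22)² + (-281.03)²) = 2904.847 m.

2905 m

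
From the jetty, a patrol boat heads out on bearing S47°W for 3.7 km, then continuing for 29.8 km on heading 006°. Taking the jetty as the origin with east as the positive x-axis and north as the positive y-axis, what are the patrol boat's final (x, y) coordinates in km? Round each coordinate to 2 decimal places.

(0.41, 27.11)

Leg 1 (S47°W, 3.7 km): east 3.7 sin 227° = -2.71, north 3.7 cos 227° = -2.52
Leg 2 (006°, 29.8 km): east 29.8 sin 6° = 3.11, north 29.8 cos 6° = 29.64
Summing: 0.41 km east, 27.11 km north → (0.41, 27.11).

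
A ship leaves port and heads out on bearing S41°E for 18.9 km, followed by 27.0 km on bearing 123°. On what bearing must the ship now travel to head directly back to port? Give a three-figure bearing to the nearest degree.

Leg 1 (S41°E, 18.9 km): east 18.9 sin 139° = 12.40, north 18.9 cos 139° = -14.26
Leg 2 (123°, 27.0 km): east 27.0 sin 123° = 22.64, north 27.0 cos 123° = -14.71
Net displacement: 35.04 east, -28.97 north. Direction back to start is (-35.04, 28.97): bearing = atan2(-35.04, 28.97) mod 360° = 309.58° ≈ 310°.

310°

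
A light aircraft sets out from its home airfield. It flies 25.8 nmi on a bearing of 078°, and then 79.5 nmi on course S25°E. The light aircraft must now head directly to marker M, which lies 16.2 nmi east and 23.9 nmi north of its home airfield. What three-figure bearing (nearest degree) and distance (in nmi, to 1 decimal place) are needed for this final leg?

Leg 1 (078°, 25.8 nmi): east 25.8 sin 78° = 25.24, north 25.8 cos 78° = 5.36
Leg 2 (S25°E, 79.5 nmi): east 79.5 sin 155° = 33.60, north 79.5 cos 155° = -72.05
Current position: (58.83, -66.69). Target: (16.2, 23.9). Remaining: Δeast = -42.63, Δnorth = 90.59.
Bearing = atan2(-42.63, 90.59) mod 360° = 334.80°; distance = √((-42.63)² + (90.59)²) = 100.119 nmi.

335°, 100.1 nmi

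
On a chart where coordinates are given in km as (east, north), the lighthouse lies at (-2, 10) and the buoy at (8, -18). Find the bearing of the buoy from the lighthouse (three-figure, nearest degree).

Δeast = 8 − -2 = 10.00; Δnorth = -18 − 10 = -28.00.
Bearing = atan2(Δeast, Δnorth) mod 360° = 160.35° ≈ 160°.

160°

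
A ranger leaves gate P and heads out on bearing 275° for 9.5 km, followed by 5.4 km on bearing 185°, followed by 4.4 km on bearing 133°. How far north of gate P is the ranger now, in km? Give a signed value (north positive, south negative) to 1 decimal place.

-7.6 km

Leg 1 (275°, 9.5 km): east 9.5 sin 275° = -9.46, north 9.5 cos 275° = 0.83
Leg 2 (185°, 5.4 km): east 5.4 sin 185° = -0.47, north 5.4 cos 185° = -5.38
Leg 3 (133°, 4.4 km): east 4.4 sin 133° = 3.22, north 4.4 cos 133° = -3.00
Net north component: -7.55 km.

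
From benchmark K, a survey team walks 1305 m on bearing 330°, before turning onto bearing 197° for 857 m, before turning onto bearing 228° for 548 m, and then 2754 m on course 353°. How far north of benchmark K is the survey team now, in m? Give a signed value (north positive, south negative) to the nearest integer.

Leg 1 (330°, 1305 m): east 1305 sin 330° = -652.50, north 1305 cos 330° = 1130.16
Leg 2 (197°, 857 m): east 857 sin 197° = -250.56, north 857 cos 197° = -819.55
Leg 3 (228°, 548 m): east 548 sin 228° = -407.24, north 548 cos 228° = -366.68
Leg 4 (353°, 2754 m): east 2754 sin 353° = -335.63, north 2754 cos 353° = 2733.47
Net north component: 2677.40 m.

2677 m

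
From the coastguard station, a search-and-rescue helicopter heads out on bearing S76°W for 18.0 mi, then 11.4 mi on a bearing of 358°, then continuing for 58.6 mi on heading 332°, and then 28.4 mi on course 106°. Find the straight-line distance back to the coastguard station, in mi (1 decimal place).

Leg 1 (S76°W, 18.0 mi): east 18.0 sin 256° = -17.47, north 18.0 cos 256° = -4.35
Leg 2 (358°, 11.4 mi): east 11.4 sin 358° = -0.40, north 11.4 cos 358° = 11.39
Leg 3 (332°, 58.6 mi): east 58.6 sin 332° = -27.51, north 58.6 cos 332° = 51.74
Leg 4 (106°, 28.4 mi): east 28.4 sin 106° = 27.30, north 28.4 cos 106° = -7.83
Net: -18.07 east, 50.95 north. Distance = √((-18.07)² + (50.95)²) = 54.062 mi.

54.1 mi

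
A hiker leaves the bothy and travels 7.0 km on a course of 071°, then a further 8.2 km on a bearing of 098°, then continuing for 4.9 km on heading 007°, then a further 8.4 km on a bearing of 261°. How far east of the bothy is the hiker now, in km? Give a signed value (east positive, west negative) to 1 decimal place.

Leg 1 (071°, 7.0 km): east 7.0 sin 71° = 6.62, north 7.0 cos 71° = 2.28
Leg 2 (098°, 8.2 km): east 8.2 sin 98° = 8.12, north 8.2 cos 98° = -1.14
Leg 3 (007°, 4.9 km): east 4.9 sin 7° = 0.60, north 4.9 cos 7° = 4.86
Leg 4 (261°, 8.4 km): east 8.4 sin 261° = -8.30, north 8.4 cos 261° = -1.31
Net east component: 7.04 km.

7.0 km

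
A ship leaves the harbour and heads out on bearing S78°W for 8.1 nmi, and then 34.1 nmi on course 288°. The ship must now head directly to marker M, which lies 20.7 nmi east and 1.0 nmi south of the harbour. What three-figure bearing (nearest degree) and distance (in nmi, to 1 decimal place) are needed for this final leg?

Leg 1 (S78°W, 8.1 nmi): east 8.1 sin 258° = -7.92, north 8.1 cos 258° = -1.68
Leg 2 (288°, 34.1 nmi): east 34.1 sin 288° = -32.43, north 34.1 cos 288° = 10.54
Current position: (-40.35, 8.85). Target: (20.7, -1.0). Remaining: Δeast = 61.05, Δnorth = -9.85.
Bearing = atan2(61.05, -9.85) mod 360° = 99.17°; distance = √((61.05)² + (-9.85)²) = 61.844 nmi.

099°, 61.8 nmi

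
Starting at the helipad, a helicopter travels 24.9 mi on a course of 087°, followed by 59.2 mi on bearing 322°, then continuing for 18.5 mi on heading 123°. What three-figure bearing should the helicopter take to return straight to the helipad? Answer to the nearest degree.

Leg 1 (087°, 24.9 mi): east 24.9 sin 87° = 24.87, north 24.9 cos 87° = 1.30
Leg 2 (322°, 59.2 mi): east 59.2 sin 322° = -36.45, north 59.2 cos 322° = 46.65
Leg 3 (123°, 18.5 mi): east 18.5 sin 123° = 15.52, north 18.5 cos 123° = -10.08
Net displacement: 3.93 east, 37.88 north. Direction back to start is (-3.93, -37.88): bearing = atan2(-3.93, -37.88) mod 360° = 185.93° ≈ 186°.

186°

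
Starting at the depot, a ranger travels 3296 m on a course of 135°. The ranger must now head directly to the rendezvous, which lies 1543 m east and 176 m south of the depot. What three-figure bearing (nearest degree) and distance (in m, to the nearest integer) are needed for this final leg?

Leg 1 (135°, 3296 m): east 3296 sin 135° = 2330.62, north 3296 cos 135° = -2330.62
Current position: (2330.62, -2330.62). Target: (1543, -176). Remaining: Δeast = -787.62, Δnorth = 2154.62.
Bearing = atan2(-787.62, 2154.62) mod 360° = 339.92°; distance = √((-787.62)² + (2154.62)²) = 2294.070 m.

340°, 2294 m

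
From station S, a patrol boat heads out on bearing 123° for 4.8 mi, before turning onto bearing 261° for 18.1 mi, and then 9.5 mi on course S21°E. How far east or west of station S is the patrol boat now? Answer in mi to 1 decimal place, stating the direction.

10.4 mi west

Leg 1 (123°, 4.8 mi): east 4.8 sin 123° = 4.03, north 4.8 cos 123° = -2.61
Leg 2 (261°, 18.1 mi): east 18.1 sin 261° = -17.88, north 18.1 cos 261° = -2.83
Leg 3 (S21°E, 9.5 mi): east 9.5 sin 159° = 3.40, north 9.5 cos 159° = -8.87
Net east component: -10.45 mi.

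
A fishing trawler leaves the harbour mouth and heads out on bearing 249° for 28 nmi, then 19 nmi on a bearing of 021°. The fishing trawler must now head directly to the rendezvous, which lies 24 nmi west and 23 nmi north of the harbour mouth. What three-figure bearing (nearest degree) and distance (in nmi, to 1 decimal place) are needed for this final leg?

Leg 1 (249°, 28 nmi): east 28 sin 249° = -26.14, north 28 cos 249° = -10.03
Leg 2 (021°, 19 nmi): east 19 sin 21° = 6.81, north 19 cos 21° = 17.74
Current position: (-19.33, 7.70). Target: (-24, 23). Remaining: Δeast = -4.67, Δnorth = 15.30.
Bearing = atan2(-4.67, 15.30) mod 360° = 343.03°; distance = √((-4.67)² + (15.30)²) = 15.993 nmi.

343°, 16.0 nmi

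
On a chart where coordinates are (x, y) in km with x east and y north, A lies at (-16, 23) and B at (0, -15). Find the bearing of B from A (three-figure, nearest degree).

157°

Δeast = 0 − -16 = 16.00; Δnorth = -15 − 23 = -38.00.
Bearing = atan2(Δeast, Δnorth) mod 360° = 157.17° ≈ 157°.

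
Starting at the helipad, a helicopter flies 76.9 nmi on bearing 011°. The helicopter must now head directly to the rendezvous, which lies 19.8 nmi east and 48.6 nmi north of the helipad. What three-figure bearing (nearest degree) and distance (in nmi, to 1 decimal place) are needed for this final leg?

Leg 1 (011°, 76.9 nmi): east 76.9 sin 11° = 14.67, north 76.9 cos 11° = 75.49
Current position: (14.67, 75.49). Target: (19.8, 48.6). Remaining: Δeast = 5.13, Δnorth = -26.89.
Bearing = atan2(5.13, -26.89) mod 360° = 169.20°; distance = √((5.13)² + (-26.89)²) = 27.372 nmi.

169°, 27.4 nmi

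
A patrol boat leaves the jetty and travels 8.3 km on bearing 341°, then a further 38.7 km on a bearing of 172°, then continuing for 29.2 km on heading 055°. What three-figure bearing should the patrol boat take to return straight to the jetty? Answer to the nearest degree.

297°

Leg 1 (341°, 8.3 km): east 8.3 sin 341° = -2.70, north 8.3 cos 341° = 7.85
Leg 2 (172°, 38.7 km): east 38.7 sin 172° = 5.39, north 38.7 cos 172° = -38.32
Leg 3 (055°, 29.2 km): east 29.2 sin 55° = 23.92, north 29.2 cos 55° = 16.75
Net displacement: 26.60 east, -13.73 north. Direction back to start is (-26.60, 13.73): bearing = atan2(-26.60, 13.73) mod 360° = 297.29° ≈ 297°.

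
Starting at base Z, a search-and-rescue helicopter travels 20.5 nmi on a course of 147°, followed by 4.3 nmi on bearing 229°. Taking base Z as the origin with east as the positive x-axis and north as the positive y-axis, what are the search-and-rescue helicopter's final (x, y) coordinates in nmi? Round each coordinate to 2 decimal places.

(7.92, -20.01)

Leg 1 (147°, 20.5 nmi): east 20.5 sin 147° = 11.17, north 20.5 cos 147° = -17.19
Leg 2 (229°, 4.3 nmi): east 4.3 sin 229° = -3.25, north 4.3 cos 229° = -2.82
Summing: 7.92 nmi east, -20.01 nmi north → (7.92, -20.01).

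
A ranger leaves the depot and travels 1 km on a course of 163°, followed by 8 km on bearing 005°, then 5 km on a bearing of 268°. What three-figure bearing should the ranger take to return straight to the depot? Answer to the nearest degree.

Leg 1 (163°, 1 km): east 1 sin 163° = 0.29, north 1 cos 163° = -0.96
Leg 2 (005°, 8 km): east 8 sin 5° = 0.70, north 8 cos 5° = 7.97
Leg 3 (268°, 5 km): east 5 sin 268° = -5.00, north 5 cos 268° = -0.17
Net displacement: -4.01 east, 6.84 north. Direction back to start is (4.01, -6.84): bearing = atan2(4.01, -6.84) mod 360° = 149.63° ≈ 150°.

150°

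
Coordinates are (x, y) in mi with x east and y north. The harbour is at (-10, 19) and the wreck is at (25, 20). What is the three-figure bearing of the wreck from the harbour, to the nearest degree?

Δeast = 25 − -10 = 35.00; Δnorth = 20 − 19 = 1.00.
Bearing = atan2(Δeast, Δnorth) mod 360° = 88.36° ≈ 088°.

088°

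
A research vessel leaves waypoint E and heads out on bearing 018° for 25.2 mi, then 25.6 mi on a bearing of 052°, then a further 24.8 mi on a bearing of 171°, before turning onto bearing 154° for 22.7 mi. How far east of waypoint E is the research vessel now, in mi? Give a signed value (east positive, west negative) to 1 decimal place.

41.8 mi

Leg 1 (018°, 25.2 mi): east 25.2 sin 18° = 7.79, north 25.2 cos 18° = 23.97
Leg 2 (052°, 25.6 mi): east 25.6 sin 52° = 20.17, north 25.6 cos 52° = 15.76
Leg 3 (171°, 24.8 mi): east 24.8 sin 171° = 3.88, north 24.8 cos 171° = -24.49
Leg 4 (154°, 22.7 mi): east 22.7 sin 154° = 9.95, north 22.7 cos 154° = -20.40
Net east component: 41.79 mi.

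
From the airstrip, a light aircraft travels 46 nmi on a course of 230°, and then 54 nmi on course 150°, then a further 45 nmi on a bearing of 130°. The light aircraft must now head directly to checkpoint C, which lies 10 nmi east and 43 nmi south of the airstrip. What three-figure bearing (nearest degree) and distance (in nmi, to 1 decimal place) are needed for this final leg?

Leg 1 (230°, 46 nmi): east 46 sin 230° = -35.24, north 46 cos 230° = -29.57
Leg 2 (150°, 54 nmi): east 54 sin 150° = 27.00, north 54 cos 150° = -46.77
Leg 3 (130°, 45 nmi): east 45 sin 130° = 34.47, north 45 cos 130° = -28.93
Current position: (26.23, -105.26). Target: (10, -43). Remaining: Δeast = -16.23, Δnorth = 62.26.
Bearing = atan2(-16.23, 62.26) mod 360° = 345.39°; distance = √((-16.23)² + (62.26)²) = 64.341 nmi.

345°, 64.3 nmi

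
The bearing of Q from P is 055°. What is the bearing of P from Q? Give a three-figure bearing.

Back-bearing = 055° + 180° = 235°.

235°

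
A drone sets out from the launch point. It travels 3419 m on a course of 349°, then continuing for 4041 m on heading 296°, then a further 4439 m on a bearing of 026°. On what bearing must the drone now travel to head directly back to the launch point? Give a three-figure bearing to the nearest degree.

Leg 1 (349°, 3419 m): east 3419 sin 349° = -652.38, north 3419 cos 349° = 3356.18
Leg 2 (296°, 4041 m): east 4041 sin 296° = -3632.03, north 4041 cos 296° = 1771.46
Leg 3 (026°, 4439 m): east 4439 sin 26° = 1945.93, north 4439 cos 26° = 3989.75
Net displacement: -2338.47 east, 9117.39 north. Direction back to start is (2338.47, -9117.39): bearing = atan2(2338.47, -9117.39) mod 360° = 165.61° ≈ 166°.

166°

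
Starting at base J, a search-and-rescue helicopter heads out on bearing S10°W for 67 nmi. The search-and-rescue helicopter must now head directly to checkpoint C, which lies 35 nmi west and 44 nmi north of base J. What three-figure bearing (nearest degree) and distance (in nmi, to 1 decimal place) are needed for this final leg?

348°, 112.4 nmi

Leg 1 (S10°W, 67 nmi): east 67 sin 190° = -11.63, north 67 cos 190° = -65.98
Current position: (-11.63, -65.98). Target: (-35, 44). Remaining: Δeast = -23.37, Δnorth = 109.98.
Bearing = atan2(-23.37, 109.98) mod 360° = 348.01°; distance = √((-23.37)² + (109.98)²) = 112.437 nmi.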